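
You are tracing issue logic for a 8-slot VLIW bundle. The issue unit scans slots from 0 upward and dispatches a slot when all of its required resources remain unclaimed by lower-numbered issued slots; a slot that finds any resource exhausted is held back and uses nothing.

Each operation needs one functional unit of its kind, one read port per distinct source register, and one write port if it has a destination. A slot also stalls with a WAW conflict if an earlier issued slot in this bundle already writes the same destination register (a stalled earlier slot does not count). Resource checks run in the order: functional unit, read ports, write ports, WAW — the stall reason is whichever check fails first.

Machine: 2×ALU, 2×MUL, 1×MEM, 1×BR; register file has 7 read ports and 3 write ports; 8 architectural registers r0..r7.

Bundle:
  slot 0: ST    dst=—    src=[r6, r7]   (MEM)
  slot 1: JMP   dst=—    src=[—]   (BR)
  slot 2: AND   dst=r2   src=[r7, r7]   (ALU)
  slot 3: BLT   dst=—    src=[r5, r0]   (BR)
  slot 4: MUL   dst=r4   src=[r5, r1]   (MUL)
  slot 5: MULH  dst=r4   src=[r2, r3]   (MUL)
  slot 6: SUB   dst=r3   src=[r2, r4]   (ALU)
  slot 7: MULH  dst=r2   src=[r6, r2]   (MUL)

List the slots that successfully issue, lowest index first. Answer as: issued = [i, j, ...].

(0) want 1×MEM +2rd +0wr — yes → AL2|MU2|ME0|BR1|rd5|wr3
(1) want 1×BR +0rd +0wr — yes → AL2|MU2|ME0|BR0|rd5|wr3
(2) want 1×ALU +1rd +1wr — yes → AL1|MU2|ME0|BR0|rd4|wr2
(3) want 1×BR +2rd +0wr — FU → AL1|MU2|ME0|BR0|rd4|wr2
(4) want 1×MUL +2rd +1wr — yes → AL1|MU1|ME0|BR0|rd2|wr1
(5) want 1×MUL +2rd +1wr — WAW → AL1|MU1|ME0|BR0|rd2|wr1
(6) want 1×ALU +2rd +1wr — yes → AL0|MU1|ME0|BR0|rd0|wr0
(7) want 1×MUL +2rd +1wr — RD_PORT → AL0|MU1|ME0|BR0|rd0|wr0

issued = [0, 1, 2, 4, 6]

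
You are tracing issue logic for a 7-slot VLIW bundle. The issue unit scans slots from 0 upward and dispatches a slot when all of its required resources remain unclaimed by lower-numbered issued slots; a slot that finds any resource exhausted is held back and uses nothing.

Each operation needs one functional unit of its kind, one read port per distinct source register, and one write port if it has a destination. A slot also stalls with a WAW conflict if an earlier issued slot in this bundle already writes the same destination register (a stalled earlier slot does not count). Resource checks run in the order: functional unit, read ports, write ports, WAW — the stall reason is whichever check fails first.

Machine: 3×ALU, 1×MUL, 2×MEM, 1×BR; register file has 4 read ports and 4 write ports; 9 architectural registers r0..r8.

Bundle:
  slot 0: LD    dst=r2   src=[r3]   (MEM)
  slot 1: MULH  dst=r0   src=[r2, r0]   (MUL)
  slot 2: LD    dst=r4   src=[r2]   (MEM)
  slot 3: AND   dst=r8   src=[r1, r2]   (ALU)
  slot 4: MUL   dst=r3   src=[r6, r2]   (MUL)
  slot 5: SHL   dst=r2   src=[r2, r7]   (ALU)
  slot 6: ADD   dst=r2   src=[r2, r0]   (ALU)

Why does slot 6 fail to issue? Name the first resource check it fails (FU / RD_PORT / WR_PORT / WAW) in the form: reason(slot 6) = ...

slot 0 (MEM): ISSUE — free A3,Mu1,Ld1,B1 rp3 wp3
slot 1 (MUL): ISSUE — free A3,Mu0,Ld1,B1 rp1 wp2
slot 2 (MEM): ISSUE — free A3,Mu0,Ld0,B1 rp0 wp1
slot 3 (ALU): stall RD_PORT — free A3,Mu0,Ld0,B1 rp0 wp1
slot 4 (MUL): stall FU — free A3,Mu0,Ld0,B1 rp0 wp1
slot 5 (ALU): stall RD_PORT — free A3,Mu0,Ld0,B1 rp0 wp1
slot 6 (ALU): stall RD_PORT — free A3,Mu0,Ld0,B1 rp0 wp1

reason(slot 6) = RD_PORT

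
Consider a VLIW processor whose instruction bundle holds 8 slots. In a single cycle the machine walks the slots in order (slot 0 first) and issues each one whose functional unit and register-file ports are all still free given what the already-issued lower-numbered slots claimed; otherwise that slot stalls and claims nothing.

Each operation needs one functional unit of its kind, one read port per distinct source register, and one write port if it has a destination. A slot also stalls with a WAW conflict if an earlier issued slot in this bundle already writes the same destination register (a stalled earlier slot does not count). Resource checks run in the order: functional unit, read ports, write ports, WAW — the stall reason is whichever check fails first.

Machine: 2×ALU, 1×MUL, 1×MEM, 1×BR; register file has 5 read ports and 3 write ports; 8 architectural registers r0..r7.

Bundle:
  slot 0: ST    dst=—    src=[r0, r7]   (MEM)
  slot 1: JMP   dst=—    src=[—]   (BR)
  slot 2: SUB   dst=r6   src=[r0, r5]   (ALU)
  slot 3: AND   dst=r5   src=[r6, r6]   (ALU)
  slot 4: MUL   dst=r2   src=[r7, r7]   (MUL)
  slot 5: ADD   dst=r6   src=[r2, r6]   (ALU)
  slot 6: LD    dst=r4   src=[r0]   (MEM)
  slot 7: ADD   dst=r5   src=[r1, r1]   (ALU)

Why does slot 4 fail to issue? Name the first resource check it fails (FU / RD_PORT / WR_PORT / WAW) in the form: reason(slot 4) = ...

reason(slot 4) = RD_PORT

[0] MEM needs rd=2 wr=0: ok; after: ALU=2 MUL=1 MEM=0 BR=1, R=3, W=3
[1] BR needs rd=0 wr=0: ok; after: ALU=2 MUL=1 MEM=0 BR=0, R=3, W=3
[2] ALU needs rd=2 wr=1: ok; after: ALU=1 MUL=1 MEM=0 BR=0, R=1, W=2
[3] ALU needs rd=1 wr=1: ok; after: ALU=0 MUL=1 MEM=0 BR=0, R=0, W=1
[4] MUL needs rd=1 wr=1: RD_PORT; after: ALU=0 MUL=1 MEM=0 BR=0, R=0, W=1
[5] ALU needs rd=2 wr=1: FU; after: ALU=0 MUL=1 MEM=0 BR=0, R=0, W=1
[6] MEM needs rd=1 wr=1: FU; after: ALU=0 MUL=1 MEM=0 BR=0, R=0, W=1
[7] ALU needs rd=1 wr=1: FU; after: ALU=0 MUL=1 MEM=0 BR=0, R=0, W=1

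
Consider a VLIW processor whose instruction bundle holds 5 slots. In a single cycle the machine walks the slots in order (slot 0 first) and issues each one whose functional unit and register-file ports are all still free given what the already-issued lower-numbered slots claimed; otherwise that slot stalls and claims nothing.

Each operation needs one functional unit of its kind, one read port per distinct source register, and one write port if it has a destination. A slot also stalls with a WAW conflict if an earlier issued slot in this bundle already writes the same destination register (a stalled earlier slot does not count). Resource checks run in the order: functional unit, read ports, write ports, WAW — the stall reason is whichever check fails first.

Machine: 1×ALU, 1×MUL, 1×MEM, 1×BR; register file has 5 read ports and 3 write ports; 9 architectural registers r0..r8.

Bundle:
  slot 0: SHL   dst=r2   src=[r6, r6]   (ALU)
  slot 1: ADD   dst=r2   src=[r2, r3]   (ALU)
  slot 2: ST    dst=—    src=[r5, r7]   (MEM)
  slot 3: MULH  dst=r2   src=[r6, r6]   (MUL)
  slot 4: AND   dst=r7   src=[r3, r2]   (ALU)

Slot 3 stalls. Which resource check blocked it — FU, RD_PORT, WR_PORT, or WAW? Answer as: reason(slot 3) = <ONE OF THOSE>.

  0. ALU→r2 ⇒ go  {0A/1Mu/1Ld/1B | 4r 2w}
  1. ALU→r2 ⇒ no(FU)  {0A/1Mu/1Ld/1B | 4r 2w}
  2. MEM ⇒ go  {0A/1Mu/0Ld/1B | 2r 2w}
  3. MUL→r2 ⇒ no(WAW)  {0A/1Mu/0Ld/1B | 2r 2w}
  4. ALU→r7 ⇒ no(FU)  {0A/1Mu/0Ld/1B | 2r 2w}

reason(slot 3) = WAW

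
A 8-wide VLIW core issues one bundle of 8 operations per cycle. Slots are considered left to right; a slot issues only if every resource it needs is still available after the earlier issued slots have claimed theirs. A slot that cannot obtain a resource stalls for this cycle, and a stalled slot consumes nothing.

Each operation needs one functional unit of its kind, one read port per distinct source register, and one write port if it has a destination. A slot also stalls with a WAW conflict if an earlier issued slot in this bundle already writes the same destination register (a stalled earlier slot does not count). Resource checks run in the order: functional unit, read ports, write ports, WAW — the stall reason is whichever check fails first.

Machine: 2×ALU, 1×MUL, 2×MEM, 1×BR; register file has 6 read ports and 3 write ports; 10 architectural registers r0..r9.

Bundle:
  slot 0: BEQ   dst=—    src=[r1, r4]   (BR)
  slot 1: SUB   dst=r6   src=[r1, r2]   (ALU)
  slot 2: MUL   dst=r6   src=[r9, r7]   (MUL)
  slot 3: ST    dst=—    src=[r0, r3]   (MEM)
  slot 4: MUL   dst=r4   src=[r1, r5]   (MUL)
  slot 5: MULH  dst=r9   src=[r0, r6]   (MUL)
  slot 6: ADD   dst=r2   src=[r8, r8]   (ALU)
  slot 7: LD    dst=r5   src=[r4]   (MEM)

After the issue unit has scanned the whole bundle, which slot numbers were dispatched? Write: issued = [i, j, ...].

[0] BR needs rd=2 wr=0: ok; after: ALU=2 MUL=1 MEM=2 BR=0, R=4, W=3
[1] ALU needs rd=2 wr=1: ok; after: ALU=1 MUL=1 MEM=2 BR=0, R=2, W=2
[2] MUL needs rd=2 wr=1: WAW; after: ALU=1 MUL=1 MEM=2 BR=0, R=2, W=2
[3] MEM needs rd=2 wr=0: ok; after: ALU=1 MUL=1 MEM=1 BR=0, R=0, W=2
[4] MUL needs rd=2 wr=1: RD_PORT; after: ALU=1 MUL=1 MEM=1 BR=0, R=0, W=2
[5] MUL needs rd=2 wr=1: RD_PORT; after: ALU=1 MUL=1 MEM=1 BR=0, R=0, W=2
[6] ALU needs rd=1 wr=1: RD_PORT; after: ALU=1 MUL=1 MEM=1 BR=0, R=0, W=2
[7] MEM needs rd=1 wr=1: RD_PORT; after: ALU=1 MUL=1 MEM=1 BR=0, R=0, W=2

issued = [0, 1, 3]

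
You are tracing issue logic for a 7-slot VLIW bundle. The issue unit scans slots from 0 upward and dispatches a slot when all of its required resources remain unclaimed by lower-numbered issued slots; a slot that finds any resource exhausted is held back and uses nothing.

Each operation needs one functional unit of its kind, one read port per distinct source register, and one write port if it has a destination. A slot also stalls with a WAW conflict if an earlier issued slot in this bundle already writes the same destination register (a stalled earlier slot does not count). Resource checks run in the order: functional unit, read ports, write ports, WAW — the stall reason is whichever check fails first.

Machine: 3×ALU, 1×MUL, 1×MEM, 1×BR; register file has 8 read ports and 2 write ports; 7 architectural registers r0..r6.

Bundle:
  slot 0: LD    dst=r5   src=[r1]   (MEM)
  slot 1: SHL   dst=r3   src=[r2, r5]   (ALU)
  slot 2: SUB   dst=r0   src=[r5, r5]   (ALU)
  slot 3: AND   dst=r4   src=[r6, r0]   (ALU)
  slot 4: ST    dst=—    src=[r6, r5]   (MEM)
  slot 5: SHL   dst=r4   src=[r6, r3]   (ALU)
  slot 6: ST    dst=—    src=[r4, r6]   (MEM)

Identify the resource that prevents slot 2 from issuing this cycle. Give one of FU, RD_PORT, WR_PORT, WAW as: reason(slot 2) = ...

#0 MEM src=r1 dispatched  <A:3 Mu:1 Ld:0 B:1 rd:7 wr:1>
#1 ALU src=r2,r5 dispatched  <A:2 Mu:1 Ld:0 B:1 rd:5 wr:0>
#2 ALU src=r5,r5 held:WR_PORT  <A:2 Mu:1 Ld:0 B:1 rd:5 wr:0>
#3 ALU src=r6,r0 held:WR_PORT  <A:2 Mu:1 Ld:0 B:1 rd:5 wr:0>
#4 MEM src=r6,r5 held:FU  <A:2 Mu:1 Ld:0 B:1 rd:5 wr:0>
#5 ALU src=r6,r3 held:WR_PORT  <A:2 Mu:1 Ld:0 B:1 rd:5 wr:0>
#6 MEM src=r4,r6 held:FU  <A:2 Mu:1 Ld:0 B:1 rd:5 wr:0>

reason(slot 2) = WR_PORT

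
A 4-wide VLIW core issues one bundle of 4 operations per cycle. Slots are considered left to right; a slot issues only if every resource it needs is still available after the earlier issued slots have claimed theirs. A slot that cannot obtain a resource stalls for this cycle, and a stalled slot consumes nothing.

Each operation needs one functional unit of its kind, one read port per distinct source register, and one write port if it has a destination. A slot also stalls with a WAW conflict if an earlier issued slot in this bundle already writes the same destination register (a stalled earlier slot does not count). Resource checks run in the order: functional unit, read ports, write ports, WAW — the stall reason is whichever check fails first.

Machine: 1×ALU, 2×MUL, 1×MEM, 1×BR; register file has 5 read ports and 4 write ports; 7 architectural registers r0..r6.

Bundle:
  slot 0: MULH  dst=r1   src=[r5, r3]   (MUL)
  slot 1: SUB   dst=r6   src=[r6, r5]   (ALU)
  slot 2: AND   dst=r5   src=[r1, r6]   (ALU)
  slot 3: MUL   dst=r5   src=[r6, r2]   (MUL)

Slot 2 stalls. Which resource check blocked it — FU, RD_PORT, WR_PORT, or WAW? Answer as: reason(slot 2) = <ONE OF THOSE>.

reason(slot 2) = FU

[0] MUL needs rd=2 wr=1: ok; after: ALU=1 MUL=1 MEM=1 BR=1, R=3, W=3
[1] ALU needs rd=2 wr=1: ok; after: ALU=0 MUL=1 MEM=1 BR=1, R=1, W=2
[2] ALU needs rd=2 wr=1: FU; after: ALU=0 MUL=1 MEM=1 BR=1, R=1, W=2
[3] MUL needs rd=2 wr=1: RD_PORT; after: ALU=0 MUL=1 MEM=1 BR=1, R=1, W=2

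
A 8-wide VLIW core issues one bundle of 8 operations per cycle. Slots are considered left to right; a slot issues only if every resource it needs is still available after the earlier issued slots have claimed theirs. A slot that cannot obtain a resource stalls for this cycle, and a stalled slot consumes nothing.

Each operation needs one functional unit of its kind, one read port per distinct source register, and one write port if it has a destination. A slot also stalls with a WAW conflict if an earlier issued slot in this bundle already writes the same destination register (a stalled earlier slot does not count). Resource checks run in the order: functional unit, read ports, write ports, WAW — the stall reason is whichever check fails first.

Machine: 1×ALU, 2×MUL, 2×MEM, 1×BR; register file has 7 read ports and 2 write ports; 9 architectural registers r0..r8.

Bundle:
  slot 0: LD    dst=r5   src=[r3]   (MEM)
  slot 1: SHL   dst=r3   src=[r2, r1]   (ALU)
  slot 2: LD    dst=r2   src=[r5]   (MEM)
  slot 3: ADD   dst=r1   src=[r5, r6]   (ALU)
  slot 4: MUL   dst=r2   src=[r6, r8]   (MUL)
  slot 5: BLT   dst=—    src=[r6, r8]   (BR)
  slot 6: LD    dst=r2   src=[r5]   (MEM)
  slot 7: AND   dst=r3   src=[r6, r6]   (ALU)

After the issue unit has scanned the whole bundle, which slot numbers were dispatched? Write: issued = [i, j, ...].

slot 0 (MEM): ISSUE — free A1,Mu2,Ld1,B1 rp6 wp1
slot 1 (ALU): ISSUE — free A0,Mu2,Ld1,B1 rp4 wp0
slot 2 (MEM): stall WR_PORT — free A0,Mu2,Ld1,B1 rp4 wp0
slot 3 (ALU): stall FU — free A0,Mu2,Ld1,B1 rp4 wp0
slot 4 (MUL): stall WR_PORT — free A0,Mu2,Ld1,B1 rp4 wp0
slot 5 (BR): ISSUE — free A0,Mu2,Ld1,B0 rp2 wp0
slot 6 (MEM): stall WR_PORT — free A0,Mu2,Ld1,B0 rp2 wp0
slot 7 (ALU): stall FU — free A0,Mu2,Ld1,B0 rp2 wp0

issued = [0, 1, 5]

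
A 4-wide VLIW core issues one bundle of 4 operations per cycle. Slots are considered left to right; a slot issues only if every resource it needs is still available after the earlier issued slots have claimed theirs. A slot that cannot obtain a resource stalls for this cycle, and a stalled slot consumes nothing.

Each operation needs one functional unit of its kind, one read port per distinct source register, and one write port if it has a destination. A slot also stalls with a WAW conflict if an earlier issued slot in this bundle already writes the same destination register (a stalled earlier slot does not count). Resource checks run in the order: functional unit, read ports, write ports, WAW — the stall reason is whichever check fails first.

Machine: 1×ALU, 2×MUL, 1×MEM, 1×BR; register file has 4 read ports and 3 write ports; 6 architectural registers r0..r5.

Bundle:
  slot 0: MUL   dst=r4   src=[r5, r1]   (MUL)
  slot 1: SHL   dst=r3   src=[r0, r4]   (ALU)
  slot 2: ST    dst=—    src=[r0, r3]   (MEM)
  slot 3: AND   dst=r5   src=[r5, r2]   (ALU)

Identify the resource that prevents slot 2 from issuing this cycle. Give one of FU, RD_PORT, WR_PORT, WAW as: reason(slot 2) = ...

[0] MUL needs rd=2 wr=1: ok; after: ALU=1 MUL=1 MEM=1 BR=1, R=2, W=2
[1] ALU needs rd=2 wr=1: ok; after: ALU=0 MUL=1 MEM=1 BR=1, R=0, W=1
[2] MEM needs rd=2 wr=0: RD_PORT; after: ALU=0 MUL=1 MEM=1 BR=1, R=0, W=1
[3] ALU needs rd=2 wr=1: FU; after: ALU=0 MUL=1 MEM=1 BR=1, R=0, W=1

reason(slot 2) = RD_PORT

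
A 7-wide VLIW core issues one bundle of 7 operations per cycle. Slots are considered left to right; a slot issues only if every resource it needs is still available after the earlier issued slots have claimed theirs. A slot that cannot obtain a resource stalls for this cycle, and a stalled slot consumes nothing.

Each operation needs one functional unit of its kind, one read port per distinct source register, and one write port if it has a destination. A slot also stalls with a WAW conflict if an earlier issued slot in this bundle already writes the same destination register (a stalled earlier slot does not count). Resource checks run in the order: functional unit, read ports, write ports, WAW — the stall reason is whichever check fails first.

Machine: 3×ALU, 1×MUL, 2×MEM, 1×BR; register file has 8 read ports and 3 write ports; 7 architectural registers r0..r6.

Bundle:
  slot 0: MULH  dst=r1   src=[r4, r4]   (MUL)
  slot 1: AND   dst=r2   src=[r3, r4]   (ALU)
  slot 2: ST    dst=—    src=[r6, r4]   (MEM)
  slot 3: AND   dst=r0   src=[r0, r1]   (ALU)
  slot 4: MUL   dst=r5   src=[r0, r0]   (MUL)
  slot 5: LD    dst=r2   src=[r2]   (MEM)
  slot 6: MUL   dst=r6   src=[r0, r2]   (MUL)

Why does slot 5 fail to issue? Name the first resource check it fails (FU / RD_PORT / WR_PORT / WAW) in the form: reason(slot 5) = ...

reason(slot 5) = WR_PORT

(0) want 1×MUL +1rd +1wr — yes → AL3|MU0|ME2|BR1|rd7|wr2
(1) want 1×ALU +2rd +1wr — yes → AL2|MU0|ME2|BR1|rd5|wr1
(2) want 1×MEM +2rd +0wr — yes → AL2|MU0|ME1|BR1|rd3|wr1
(3) want 1×ALU +2rd +1wr — yes → AL1|MU0|ME1|BR1|rd1|wr0
(4) want 1×MUL +1rd +1wr — FU → AL1|MU0|ME1|BR1|rd1|wr0
(5) want 1×MEM +1rd +1wr — WR_PORT → AL1|MU0|ME1|BR1|rd1|wr0
(6) want 1×MUL +2rd +1wr — FU → AL1|MU0|ME1|BR1|rd1|wr0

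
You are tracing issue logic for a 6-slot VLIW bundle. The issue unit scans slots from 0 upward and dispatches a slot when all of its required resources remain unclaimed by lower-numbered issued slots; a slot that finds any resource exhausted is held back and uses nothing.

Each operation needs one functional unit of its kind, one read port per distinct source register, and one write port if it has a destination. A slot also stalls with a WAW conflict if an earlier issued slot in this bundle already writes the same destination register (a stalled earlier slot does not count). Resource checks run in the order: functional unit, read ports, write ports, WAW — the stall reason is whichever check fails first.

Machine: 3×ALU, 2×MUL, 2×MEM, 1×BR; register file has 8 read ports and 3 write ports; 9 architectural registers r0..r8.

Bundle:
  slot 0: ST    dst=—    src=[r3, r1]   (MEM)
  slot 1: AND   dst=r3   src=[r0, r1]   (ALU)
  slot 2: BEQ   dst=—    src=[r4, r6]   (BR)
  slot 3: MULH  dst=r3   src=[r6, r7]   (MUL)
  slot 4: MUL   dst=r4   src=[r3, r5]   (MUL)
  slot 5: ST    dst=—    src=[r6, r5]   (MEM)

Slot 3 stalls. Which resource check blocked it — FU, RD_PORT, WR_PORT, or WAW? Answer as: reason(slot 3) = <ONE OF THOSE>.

reason(slot 3) = WAW

slot 0 (MEM): ISSUE — free A3,Mu2,Ld1,B1 rp6 wp3
slot 1 (ALU): ISSUE — free A2,Mu2,Ld1,B1 rp4 wp2
slot 2 (BR): ISSUE — free A2,Mu2,Ld1,B0 rp2 wp2
slot 3 (MUL): stall WAW — free A2,Mu2,Ld1,B0 rp2 wp2
slot 4 (MUL): ISSUE — free A2,Mu1,Ld1,B0 rp0 wp1
slot 5 (MEM): stall RD_PORT — free A2,Mu1,Ld1,B0 rp0 wp1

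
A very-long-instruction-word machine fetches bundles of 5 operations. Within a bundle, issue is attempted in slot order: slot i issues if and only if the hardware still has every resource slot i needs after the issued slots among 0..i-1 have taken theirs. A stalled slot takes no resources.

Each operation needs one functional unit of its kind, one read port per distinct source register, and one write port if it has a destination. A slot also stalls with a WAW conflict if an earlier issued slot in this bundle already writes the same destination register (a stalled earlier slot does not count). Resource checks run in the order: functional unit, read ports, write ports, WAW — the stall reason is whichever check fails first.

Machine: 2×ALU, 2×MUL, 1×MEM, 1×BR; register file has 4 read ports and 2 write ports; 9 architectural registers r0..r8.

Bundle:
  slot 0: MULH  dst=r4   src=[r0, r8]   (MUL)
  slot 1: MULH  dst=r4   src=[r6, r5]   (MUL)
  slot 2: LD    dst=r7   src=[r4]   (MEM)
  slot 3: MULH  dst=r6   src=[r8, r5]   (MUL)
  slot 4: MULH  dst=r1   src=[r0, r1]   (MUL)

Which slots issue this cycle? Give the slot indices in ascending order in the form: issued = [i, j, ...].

#0 MUL src=r0,r8 dispatched  <A:2 Mu:1 Ld:1 B:1 rd:2 wr:1>
#1 MUL src=r6,r5 held:WAW  <A:2 Mu:1 Ld:1 B:1 rd:2 wr:1>
#2 MEM src=r4 dispatched  <A:2 Mu:1 Ld:0 B:1 rd:1 wr:0>
#3 MUL src=r8,r5 held:RD_PORT  <A:2 Mu:1 Ld:0 B:1 rd:1 wr:0>
#4 MUL src=r0,r1 held:RD_PORT  <A:2 Mu:1 Ld:0 B:1 rd:1 wr:0>

issued = [0, 2]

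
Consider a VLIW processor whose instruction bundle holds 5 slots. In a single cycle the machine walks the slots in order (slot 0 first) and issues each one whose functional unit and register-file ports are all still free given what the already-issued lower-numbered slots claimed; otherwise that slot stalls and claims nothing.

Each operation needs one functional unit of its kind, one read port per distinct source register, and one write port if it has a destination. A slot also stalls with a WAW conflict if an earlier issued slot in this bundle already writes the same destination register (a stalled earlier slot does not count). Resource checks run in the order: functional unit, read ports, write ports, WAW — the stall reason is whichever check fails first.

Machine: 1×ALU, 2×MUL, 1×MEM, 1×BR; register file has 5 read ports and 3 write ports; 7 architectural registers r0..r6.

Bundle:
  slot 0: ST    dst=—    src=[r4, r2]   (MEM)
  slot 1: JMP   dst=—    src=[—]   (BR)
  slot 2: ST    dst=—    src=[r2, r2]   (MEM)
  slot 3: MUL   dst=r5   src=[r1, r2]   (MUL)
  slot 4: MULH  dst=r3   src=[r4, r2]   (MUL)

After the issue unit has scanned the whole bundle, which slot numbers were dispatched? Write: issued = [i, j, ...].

issued = [0, 1, 3]

  0. MEM ⇒ go  {1A/2Mu/0Ld/1B | 3r 3w}
  1. BR ⇒ go  {1A/2Mu/0Ld/0B | 3r 3w}
  2. MEM ⇒ no(FU)  {1A/2Mu/0Ld/0B | 3r 3w}
  3. MUL→r5 ⇒ go  {1A/1Mu/0Ld/0B | 1r 2w}
  4. MUL→r3 ⇒ no(RD_PORT)  {1A/1Mu/0Ld/0B | 1r 2w}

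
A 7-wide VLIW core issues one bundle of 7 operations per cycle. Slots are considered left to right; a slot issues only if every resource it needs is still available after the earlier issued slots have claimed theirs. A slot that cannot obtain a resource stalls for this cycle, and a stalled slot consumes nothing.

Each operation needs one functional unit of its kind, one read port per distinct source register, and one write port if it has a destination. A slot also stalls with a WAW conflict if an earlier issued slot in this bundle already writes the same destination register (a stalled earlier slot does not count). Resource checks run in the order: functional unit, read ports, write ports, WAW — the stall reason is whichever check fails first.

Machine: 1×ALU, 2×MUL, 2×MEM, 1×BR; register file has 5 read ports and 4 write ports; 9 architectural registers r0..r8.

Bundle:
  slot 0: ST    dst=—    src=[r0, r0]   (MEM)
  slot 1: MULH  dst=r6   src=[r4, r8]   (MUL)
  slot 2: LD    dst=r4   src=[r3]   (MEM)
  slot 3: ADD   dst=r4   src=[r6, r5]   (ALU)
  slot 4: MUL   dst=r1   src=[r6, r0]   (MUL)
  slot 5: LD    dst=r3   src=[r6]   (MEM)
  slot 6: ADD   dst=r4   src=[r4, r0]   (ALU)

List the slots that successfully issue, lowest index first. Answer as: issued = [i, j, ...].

[0] MEM needs rd=1 wr=0: ok; after: ALU=1 MUL=2 MEM=1 BR=1, R=4, W=4
[1] MUL needs rd=2 wr=1: ok; after: ALU=1 MUL=1 MEM=1 BR=1, R=2, W=3
[2] MEM needs rd=1 wr=1: ok; after: ALU=1 MUL=1 MEM=0 BR=1, R=1, W=2
[3] ALU needs rd=2 wr=1: RD_PORT; after: ALU=1 MUL=1 MEM=0 BR=1, R=1, W=2
[4] MUL needs rd=2 wr=1: RD_PORT; after: ALU=1 MUL=1 MEM=0 BR=1, R=1, W=2
[5] MEM needs rd=1 wr=1: FU; after: ALU=1 MUL=1 MEM=0 BR=1, R=1, W=2
[6] ALU needs rd=2 wr=1: RD_PORT; after: ALU=1 MUL=1 MEM=0 BR=1, R=1, W=2

issued = [0, 1, 2]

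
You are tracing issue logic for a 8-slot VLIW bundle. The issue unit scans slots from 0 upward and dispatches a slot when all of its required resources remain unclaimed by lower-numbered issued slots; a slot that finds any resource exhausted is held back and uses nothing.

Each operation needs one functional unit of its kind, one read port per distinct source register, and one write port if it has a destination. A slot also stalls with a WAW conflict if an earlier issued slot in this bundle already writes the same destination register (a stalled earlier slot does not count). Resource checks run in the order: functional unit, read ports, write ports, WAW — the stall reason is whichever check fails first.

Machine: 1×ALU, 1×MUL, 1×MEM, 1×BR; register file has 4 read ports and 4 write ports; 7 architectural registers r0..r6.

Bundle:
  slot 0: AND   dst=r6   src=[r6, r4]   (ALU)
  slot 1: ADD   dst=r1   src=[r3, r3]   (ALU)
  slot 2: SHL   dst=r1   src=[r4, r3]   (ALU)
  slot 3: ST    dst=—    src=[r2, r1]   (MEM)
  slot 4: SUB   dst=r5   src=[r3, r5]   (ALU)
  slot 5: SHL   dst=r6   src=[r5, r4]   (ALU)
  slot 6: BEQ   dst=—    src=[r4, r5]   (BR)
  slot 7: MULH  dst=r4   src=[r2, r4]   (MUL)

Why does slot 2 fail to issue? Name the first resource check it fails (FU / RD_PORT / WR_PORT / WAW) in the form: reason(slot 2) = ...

reason(slot 2) = FU

(0) want 1×ALU +2rd +1wr — yes → AL0|MU1|ME1|BR1|rd2|wr3
(1) want 1×ALU +1rd +1wr — FU → AL0|MU1|ME1|BR1|rd2|wr3
(2) want 1×ALU +2rd +1wr — FU → AL0|MU1|ME1|BR1|rd2|wr3
(3) want 1×MEM +2rd +0wr — yes → AL0|MU1|ME0|BR1|rd0|wr3
(4) want 1×ALU +2rd +1wr — FU → AL0|MU1|ME0|BR1|rd0|wr3
(5) want 1×ALU +2rd +1wr — FU → AL0|MU1|ME0|BR1|rd0|wr3
(6) want 1×BR +2rd +0wr — RD_PORT → AL0|MU1|ME0|BR1|rd0|wr3
(7) want 1×MUL +2rd +1wr — RD_PORT → AL0|MU1|ME0|BR1|rd0|wr3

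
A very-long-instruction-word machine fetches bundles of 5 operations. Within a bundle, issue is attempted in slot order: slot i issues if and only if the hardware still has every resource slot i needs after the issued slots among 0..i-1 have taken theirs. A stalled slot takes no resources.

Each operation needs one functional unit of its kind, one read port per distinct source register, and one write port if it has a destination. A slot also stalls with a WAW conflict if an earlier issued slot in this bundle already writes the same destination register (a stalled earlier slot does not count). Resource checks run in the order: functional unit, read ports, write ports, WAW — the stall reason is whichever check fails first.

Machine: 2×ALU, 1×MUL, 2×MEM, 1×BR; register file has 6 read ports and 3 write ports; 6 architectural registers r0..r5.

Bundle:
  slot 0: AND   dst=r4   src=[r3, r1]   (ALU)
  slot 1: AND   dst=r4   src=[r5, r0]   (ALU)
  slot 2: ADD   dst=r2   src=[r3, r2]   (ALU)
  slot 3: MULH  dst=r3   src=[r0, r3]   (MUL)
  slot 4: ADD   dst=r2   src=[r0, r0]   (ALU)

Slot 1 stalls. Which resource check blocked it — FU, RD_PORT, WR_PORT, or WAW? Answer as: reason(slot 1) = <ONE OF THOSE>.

reason(slot 1) = WAW

(0) want 1×ALU +2rd +1wr — yes → AL1|MU1|ME2|BR1|rd4|wr2
(1) want 1×ALU +2rd +1wr — WAW → AL1|MU1|ME2|BR1|rd4|wr2
(2) want 1×ALU +2rd +1wr — yes → AL0|MU1|ME2|BR1|rd2|wr1
(3) want 1×MUL +2rd +1wr — yes → AL0|MU0|ME2|BR1|rd0|wr0
(4) want 1×ALU +1rd +1wr — FU → AL0|MU0|ME2|BR1|rd0|wr0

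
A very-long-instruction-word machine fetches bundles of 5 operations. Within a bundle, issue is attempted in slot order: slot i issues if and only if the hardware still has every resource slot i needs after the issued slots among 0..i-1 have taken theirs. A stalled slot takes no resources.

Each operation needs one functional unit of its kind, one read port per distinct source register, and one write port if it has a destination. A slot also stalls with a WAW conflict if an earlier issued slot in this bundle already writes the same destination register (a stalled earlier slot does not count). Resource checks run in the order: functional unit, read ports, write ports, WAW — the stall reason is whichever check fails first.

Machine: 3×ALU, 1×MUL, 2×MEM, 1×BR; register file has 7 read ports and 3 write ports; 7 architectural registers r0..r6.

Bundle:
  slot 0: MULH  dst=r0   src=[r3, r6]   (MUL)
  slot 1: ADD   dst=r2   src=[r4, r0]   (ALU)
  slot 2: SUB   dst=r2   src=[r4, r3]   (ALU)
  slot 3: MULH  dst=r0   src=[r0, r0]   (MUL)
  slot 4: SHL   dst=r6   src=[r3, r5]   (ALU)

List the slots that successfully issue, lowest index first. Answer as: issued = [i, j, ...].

  0. MUL→r0 ⇒ go  {3A/0Mu/2Ld/1B | 5r 2w}
  1. ALU→r2 ⇒ go  {2A/0Mu/2Ld/1B | 3r 1w}
  2. ALU→r2 ⇒ no(WAW)  {2A/0Mu/2Ld/1B | 3r 1w}
  3. MUL→r0 ⇒ no(FU)  {2A/0Mu/2Ld/1B | 3r 1w}
  4. ALU→r6 ⇒ go  {1A/0Mu/2Ld/1B | 1r 0w}

issued = [0, 1, 4]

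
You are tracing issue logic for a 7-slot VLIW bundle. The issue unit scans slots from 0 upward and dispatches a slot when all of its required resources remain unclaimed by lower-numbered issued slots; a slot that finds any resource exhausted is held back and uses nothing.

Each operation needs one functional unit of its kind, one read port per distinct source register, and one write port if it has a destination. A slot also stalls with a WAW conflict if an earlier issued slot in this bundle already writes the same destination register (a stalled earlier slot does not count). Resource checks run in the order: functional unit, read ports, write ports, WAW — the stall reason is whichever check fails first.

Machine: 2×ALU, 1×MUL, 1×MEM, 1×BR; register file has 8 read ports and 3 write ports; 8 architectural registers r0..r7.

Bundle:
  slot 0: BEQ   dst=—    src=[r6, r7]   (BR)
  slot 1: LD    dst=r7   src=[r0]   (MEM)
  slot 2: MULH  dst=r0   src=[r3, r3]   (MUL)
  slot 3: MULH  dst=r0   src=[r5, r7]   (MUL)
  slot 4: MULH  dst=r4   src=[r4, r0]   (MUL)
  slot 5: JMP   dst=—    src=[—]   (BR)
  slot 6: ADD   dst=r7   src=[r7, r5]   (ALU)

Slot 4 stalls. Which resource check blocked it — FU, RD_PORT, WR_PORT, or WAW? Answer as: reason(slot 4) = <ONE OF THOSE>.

#0 BR src=r6,r7 dispatched  <A:2 Mu:1 Ld:1 B:0 rd:6 wr:3>
#1 MEM src=r0 dispatched  <A:2 Mu:1 Ld:0 B:0 rd:5 wr:2>
#2 MUL src=r3,r3 dispatched  <A:2 Mu:0 Ld:0 B:0 rd:4 wr:1>
#3 MUL src=r5,r7 held:FU  <A:2 Mu:0 Ld:0 B:0 rd:4 wr:1>
#4 MUL src=r4,r0 held:FU  <A:2 Mu:0 Ld:0 B:0 rd:4 wr:1>
#5 BR src=- held:FU  <A:2 Mu:0 Ld:0 B:0 rd:4 wr:1>
#6 ALU src=r7,r5 held:WAW  <A:2 Mu:0 Ld:0 B:0 rd:4 wr:1>

reason(slot 4) = FU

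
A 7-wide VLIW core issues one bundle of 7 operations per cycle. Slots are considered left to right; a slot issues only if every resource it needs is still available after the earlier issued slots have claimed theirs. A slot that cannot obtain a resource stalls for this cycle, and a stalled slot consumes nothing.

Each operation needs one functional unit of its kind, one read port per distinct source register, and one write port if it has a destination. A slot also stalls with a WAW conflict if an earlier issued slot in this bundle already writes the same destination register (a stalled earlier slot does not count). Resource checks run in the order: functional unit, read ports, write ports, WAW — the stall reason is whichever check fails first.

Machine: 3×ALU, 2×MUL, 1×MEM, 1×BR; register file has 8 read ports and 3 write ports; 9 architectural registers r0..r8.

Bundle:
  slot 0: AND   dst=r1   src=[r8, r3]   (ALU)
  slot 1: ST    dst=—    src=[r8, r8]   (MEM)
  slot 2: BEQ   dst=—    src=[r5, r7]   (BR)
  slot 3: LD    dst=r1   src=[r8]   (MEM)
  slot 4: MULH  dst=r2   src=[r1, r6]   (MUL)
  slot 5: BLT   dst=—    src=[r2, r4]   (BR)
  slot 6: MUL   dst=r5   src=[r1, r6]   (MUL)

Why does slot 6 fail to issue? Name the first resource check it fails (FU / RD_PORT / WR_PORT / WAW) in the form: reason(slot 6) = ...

reason(slot 6) = RD_PORT

slot 0 (ALU): ISSUE — free A2,Mu2,Ld1,B1 rp6 wp2
slot 1 (MEM): ISSUE — free A2,Mu2,Ld0,B1 rp5 wp2
slot 2 (BR): ISSUE — free A2,Mu2,Ld0,B0 rp3 wp2
slot 3 (MEM): stall FU — free A2,Mu2,Ld0,B0 rp3 wp2
slot 4 (MUL): ISSUE — free A2,Mu1,Ld0,B0 rp1 wp1
slot 5 (BR): stall FU — free A2,Mu1,Ld0,B0 rp1 wp1
slot 6 (MUL): stall RD_PORT — free A2,Mu1,Ld0,B0 rp1 wp1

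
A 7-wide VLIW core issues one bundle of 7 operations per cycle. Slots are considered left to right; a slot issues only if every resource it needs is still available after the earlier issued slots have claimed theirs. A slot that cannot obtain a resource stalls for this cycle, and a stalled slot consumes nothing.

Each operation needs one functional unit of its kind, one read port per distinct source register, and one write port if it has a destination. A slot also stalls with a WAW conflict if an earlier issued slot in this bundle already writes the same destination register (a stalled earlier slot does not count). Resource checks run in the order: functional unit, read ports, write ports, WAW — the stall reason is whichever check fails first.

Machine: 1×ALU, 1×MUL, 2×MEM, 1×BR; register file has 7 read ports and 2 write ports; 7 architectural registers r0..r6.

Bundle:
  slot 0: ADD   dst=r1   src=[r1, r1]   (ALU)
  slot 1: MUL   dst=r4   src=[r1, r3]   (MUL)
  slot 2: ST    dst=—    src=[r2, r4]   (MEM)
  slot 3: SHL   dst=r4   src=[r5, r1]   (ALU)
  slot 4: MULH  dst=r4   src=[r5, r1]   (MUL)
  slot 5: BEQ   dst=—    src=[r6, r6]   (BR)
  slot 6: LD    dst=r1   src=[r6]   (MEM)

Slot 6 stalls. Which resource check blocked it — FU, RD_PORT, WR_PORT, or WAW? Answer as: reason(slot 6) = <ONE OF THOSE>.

reason(slot 6) = WR_PORT

[0] ALU needs rd=1 wr=1: ok; after: ALU=0 MUL=1 MEM=2 BR=1, R=6, W=1
[1] MUL needs rd=2 wr=1: ok; after: ALU=0 MUL=0 MEM=2 BR=1, R=4, W=0
[2] MEM needs rd=2 wr=0: ok; after: ALU=0 MUL=0 MEM=1 BR=1, R=2, W=0
[3] ALU needs rd=2 wr=1: FU; after: ALU=0 MUL=0 MEM=1 BR=1, R=2, W=0
[4] MUL needs rd=2 wr=1: FU; after: ALU=0 MUL=0 MEM=1 BR=1, R=2, W=0
[5] BR needs rd=1 wr=0: ok; after: ALU=0 MUL=0 MEM=1 BR=0, R=1, W=0
[6] MEM needs rd=1 wr=1: WR_PORT; after: ALU=0 MUL=0 MEM=1 BR=0, R=1, W=0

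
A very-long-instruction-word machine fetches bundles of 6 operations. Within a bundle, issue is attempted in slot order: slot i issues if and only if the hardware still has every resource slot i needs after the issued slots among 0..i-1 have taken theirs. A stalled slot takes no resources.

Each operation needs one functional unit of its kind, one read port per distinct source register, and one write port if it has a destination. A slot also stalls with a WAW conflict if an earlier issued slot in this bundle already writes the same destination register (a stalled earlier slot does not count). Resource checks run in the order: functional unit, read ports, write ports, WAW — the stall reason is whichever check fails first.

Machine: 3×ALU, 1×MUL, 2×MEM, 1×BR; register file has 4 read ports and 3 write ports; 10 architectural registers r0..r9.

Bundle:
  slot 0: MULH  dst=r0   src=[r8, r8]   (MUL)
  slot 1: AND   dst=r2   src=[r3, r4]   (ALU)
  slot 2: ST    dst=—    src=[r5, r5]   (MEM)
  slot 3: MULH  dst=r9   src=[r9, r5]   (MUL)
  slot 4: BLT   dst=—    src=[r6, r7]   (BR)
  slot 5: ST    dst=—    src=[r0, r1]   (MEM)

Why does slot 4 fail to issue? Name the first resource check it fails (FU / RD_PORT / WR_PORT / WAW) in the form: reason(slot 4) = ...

reason(slot 4) = RD_PORT

(0) want 1×MUL +1rd +1wr — yes → AL3|MU0|ME2|BR1|rd3|wr2
(1) want 1×ALU +2rd +1wr — yes → AL2|MU0|ME2|BR1|rd1|wr1
(2) want 1×MEM +1rd +0wr — yes → AL2|MU0|ME1|BR1|rd0|wr1
(3) want 1×MUL +2rd +1wr — FU → AL2|MU0|ME1|BR1|rd0|wr1
(4) want 1×BR +2rd +0wr — RD_PORT → AL2|MU0|ME1|BR1|rd0|wr1
(5) want 1×MEM +2rd +0wr — RD_PORT → AL2|MU0|ME1|BR1|rd0|wr1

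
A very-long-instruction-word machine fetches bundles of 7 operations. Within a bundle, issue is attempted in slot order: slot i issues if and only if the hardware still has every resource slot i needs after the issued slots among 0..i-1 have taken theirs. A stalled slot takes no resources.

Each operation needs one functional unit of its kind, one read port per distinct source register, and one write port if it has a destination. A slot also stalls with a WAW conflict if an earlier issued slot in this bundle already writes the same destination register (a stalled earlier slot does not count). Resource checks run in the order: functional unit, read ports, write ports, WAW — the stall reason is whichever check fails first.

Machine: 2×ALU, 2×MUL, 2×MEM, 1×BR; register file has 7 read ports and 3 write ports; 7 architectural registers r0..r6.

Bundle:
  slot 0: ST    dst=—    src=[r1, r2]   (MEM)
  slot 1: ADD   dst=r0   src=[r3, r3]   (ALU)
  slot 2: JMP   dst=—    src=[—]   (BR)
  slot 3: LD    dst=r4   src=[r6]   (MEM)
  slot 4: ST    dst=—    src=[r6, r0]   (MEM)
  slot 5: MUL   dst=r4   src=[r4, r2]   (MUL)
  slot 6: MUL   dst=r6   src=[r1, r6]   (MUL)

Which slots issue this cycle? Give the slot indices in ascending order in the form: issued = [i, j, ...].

issued = [0, 1, 2, 3, 6]

  0. MEM ⇒ go  {2A/2Mu/1Ld/1B | 5r 3w}
  1. ALU→r0 ⇒ go  {1A/2Mu/1Ld/1B | 4r 2w}
  2. BR ⇒ go  {1A/2Mu/1Ld/0B | 4r 2w}
  3. MEM→r4 ⇒ go  {1A/2Mu/0Ld/0B | 3r 1w}
  4. MEM ⇒ no(FU)  {1A/2Mu/0Ld/0B | 3r 1w}
  5. MUL→r4 ⇒ no(WAW)  {1A/2Mu/0Ld/0B | 3r 1w}
  6. MUL→r6 ⇒ go  {1A/1Mu/0Ld/0B | 1r 0w}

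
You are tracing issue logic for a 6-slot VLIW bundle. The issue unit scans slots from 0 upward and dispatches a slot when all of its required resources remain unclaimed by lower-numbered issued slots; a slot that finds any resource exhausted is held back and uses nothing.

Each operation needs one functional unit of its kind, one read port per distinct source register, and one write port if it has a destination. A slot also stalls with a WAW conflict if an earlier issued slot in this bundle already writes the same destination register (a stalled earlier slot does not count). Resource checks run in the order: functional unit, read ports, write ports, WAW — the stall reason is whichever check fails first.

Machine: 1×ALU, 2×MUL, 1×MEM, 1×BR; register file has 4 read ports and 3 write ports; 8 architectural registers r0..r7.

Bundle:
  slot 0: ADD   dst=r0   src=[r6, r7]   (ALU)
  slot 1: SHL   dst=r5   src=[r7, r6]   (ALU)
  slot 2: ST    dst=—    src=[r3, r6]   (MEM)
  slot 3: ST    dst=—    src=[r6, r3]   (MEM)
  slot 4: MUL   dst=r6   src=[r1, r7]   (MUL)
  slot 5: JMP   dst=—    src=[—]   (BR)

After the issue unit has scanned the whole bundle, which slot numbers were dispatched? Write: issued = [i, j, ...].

  0. ALU→r0 ⇒ go  {0A/2Mu/1Ld/1B | 2r 2w}
  1. ALU→r5 ⇒ no(FU)  {0A/2Mu/1Ld/1B | 2r 2w}
  2. MEM ⇒ go  {0A/2Mu/0Ld/1B | 0r 2w}
  3. MEM ⇒ no(FU)  {0A/2Mu/0Ld/1B | 0r 2w}
  4. MUL→r6 ⇒ no(RD_PORT)  {0A/2Mu/0Ld/1B | 0r 2w}
  5. BR ⇒ go  {0A/2Mu/0Ld/0B | 0r 2w}

issued = [0, 2, 5]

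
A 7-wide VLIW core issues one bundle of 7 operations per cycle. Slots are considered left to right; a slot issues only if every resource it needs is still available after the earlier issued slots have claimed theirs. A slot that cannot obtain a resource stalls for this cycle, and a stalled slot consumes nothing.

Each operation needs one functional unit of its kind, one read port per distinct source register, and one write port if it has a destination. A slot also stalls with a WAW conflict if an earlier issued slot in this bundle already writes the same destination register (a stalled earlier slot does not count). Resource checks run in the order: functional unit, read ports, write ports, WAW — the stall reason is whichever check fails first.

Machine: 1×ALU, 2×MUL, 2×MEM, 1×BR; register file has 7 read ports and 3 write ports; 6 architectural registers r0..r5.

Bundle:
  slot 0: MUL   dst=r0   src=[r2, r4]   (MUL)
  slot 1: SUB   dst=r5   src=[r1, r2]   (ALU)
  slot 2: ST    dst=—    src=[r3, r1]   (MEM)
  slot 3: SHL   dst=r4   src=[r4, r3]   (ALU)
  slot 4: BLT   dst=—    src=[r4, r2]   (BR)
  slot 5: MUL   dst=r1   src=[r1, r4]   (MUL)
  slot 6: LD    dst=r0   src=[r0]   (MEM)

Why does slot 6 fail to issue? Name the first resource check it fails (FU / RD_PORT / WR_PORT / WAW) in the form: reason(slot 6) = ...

reason(slot 6) = WAW

slot 0 (MUL): ISSUE — free A1,Mu1,Ld2,B1 rp5 wp2
slot 1 (ALU): ISSUE — free A0,Mu1,Ld2,B1 rp3 wp1
slot 2 (MEM): ISSUE — free A0,Mu1,Ld1,B1 rp1 wp1
slot 3 (ALU): stall FU — free A0,Mu1,Ld1,B1 rp1 wp1
slot 4 (BR): stall RD_PORT — free A0,Mu1,Ld1,B1 rp1 wp1
slot 5 (MUL): stall RD_PORT — free A0,Mu1,Ld1,B1 rp1 wp1
slot 6 (MEM): stall WAW — free A0,Mu1,Ld1,B1 rp1 wp1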